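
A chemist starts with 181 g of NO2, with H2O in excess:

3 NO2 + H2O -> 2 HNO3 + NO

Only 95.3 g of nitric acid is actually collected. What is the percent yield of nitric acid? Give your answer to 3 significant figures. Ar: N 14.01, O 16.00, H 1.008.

57.7 %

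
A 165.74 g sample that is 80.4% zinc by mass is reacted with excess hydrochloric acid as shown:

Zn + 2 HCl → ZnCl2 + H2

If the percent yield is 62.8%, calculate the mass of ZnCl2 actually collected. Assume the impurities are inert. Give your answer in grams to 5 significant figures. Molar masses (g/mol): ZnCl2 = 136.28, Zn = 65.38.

174.43 g

Pure Zn available = 165.74 g × 0.804 = 133.255 g.
n(Zn) = 133.255 g / 65.38 g/mol = 2.03816 mol.
From the equation the Zn:ZnCl2 mole ratio is 1:1, so n(ZnCl2) = 2.03816 × 1/1 = 2.03816 mol.
Mass of ZnCl2 = 2.03816 mol × 136.28 g/mol = 277.761 g.
Actual mass collected = 277.761 g × 0.628 = 174.434 g.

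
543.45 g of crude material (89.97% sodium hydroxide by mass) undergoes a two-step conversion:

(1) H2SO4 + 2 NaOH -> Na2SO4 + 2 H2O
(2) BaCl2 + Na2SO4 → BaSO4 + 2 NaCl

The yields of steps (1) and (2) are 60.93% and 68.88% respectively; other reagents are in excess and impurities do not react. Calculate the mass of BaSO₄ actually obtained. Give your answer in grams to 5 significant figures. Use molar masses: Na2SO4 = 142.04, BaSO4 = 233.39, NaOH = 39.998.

Pure NaOH = 543.45 × 0.8997 = 488.942 g.
n(NaOH) = 488.942 / 39.998 = 12.2242 mol.
Step 1 (NaOH:Na2SO4 = 2:1): theoretical n(Na2SO4) = 6.11208 mol; at 60.93% yield, n(Na2SO4) = 3.72409 mol.
Step 2 (Na2SO4:BaSO4 = 1:1): theoretical n(BaSO4) = 3.72409 mol, so theoretical mass = 3.72409 × 233.39 = 869.165 g.
At 68.88% yield, actual mass of BaSO4 = 869.165 × 0.6888 = 598.681 g.

598.68 g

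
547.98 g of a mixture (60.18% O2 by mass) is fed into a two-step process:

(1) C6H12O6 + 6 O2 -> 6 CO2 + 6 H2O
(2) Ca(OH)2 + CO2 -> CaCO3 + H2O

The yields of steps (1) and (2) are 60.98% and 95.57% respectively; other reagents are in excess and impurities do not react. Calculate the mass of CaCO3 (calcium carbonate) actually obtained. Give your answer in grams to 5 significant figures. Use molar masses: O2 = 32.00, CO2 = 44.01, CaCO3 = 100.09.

601.13 g

Pure O2 = 547.98 × 0.6018 = 329.774 g.
n(O2) = 329.774 / 32.00 = 10.3054 mol.
Step 1 (O2:CO2 = 6:6): theoretical n(CO2) = 10.3054 mol; at 60.98% yield, n(CO2) = 6.28426 mol.
Step 2 (CO2:CaCO3 = 1:1): theoretical n(CaCO3) = 6.28426 mol, so theoretical mass = 6.28426 × 100.09 = 628.992 g.
At 95.57% yield, actual mass of CaCO3 = 628.992 × 0.9557 = 601.128 g.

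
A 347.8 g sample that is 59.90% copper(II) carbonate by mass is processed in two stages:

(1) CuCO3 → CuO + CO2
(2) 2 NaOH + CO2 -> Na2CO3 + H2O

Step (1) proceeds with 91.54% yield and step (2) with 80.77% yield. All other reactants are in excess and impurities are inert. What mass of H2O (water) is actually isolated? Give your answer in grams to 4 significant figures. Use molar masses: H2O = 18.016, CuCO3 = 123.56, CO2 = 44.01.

Pure CuCO3 = 347.8 × 0.5990 = 208.33 g.
n(CuCO3) = 208.33 / 123.56 = 1.6861 mol.
Step 1 (CuCO3:CO2 = 1:1): theoretical n(CO2) = 1.6861 mol; at 91.54% yield, n(CO2) = 1.5434 mol.
Step 2 (CO2:H2O = 1:1): theoretical n(H2O) = 1.5434 mol, so theoretical mass = 1.5434 × 18.016 = 27.807 g.
At 80.77% yield, actual mass of H2O = 27.807 × 0.8077 = 22.459 g.

22.46 g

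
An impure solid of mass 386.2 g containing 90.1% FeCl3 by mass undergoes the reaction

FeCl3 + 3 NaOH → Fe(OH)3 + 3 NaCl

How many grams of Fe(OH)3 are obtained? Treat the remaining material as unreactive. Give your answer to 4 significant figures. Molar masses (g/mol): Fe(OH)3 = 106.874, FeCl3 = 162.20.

229.3 g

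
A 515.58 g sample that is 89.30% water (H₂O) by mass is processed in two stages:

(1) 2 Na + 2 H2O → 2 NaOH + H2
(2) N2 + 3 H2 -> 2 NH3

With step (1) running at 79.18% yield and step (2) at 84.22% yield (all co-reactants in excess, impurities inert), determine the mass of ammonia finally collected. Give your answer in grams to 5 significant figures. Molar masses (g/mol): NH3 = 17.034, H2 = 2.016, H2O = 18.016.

Pure H2O = 515.58 × 0.8930 = 460.413 g.
n(H2O) = 460.413 / 18.016 = 25.5558 mol.
Step 1 (H2O:H2 = 2:1): theoretical n(H2) = 12.7779 mol; at 79.18% yield, n(H2) = 10.1175 mol.
Step 2 (H2:NH3 = 3:2): theoretical n(NH3) = 6.74502 mol, so theoretical mass = 6.74502 × 17.034 = 114.895 g.
At 84.22% yield, actual mass of NH3 = 114.895 × 0.8422 = 96.7643 g.

96.764 g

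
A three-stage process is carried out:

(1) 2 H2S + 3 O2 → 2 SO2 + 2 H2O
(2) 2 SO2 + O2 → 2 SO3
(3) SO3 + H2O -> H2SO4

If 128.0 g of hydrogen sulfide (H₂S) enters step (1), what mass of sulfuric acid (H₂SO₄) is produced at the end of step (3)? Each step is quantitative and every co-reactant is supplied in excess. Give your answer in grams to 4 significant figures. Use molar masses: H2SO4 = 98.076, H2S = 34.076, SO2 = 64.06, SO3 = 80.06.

n(H2S) = 128.0 / 34.076 = 3.7563 mol.
Reaction (1): H2S→SO2 ratio 2:2 ⇒ n(SO2) = 3.7563 mol.
Reaction (2): SO2→SO3 ratio 2:2 ⇒ n(SO3) = 3.7563 mol.
Reaction (3): SO3→H2SO4 ratio 1:1 ⇒ n(H2SO4) = 3.7563 mol.
Mass of H2SO4 = 3.7563 × 98.076 = 368.40 g.

368.4 g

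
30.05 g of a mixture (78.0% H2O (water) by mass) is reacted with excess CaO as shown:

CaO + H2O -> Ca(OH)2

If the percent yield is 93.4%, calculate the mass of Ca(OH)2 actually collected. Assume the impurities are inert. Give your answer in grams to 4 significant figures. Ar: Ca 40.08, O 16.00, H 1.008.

90.04 g

Pure H2O available = 30.05 g × 0.780 = 23.439 g.
M(H2O) = 2(1.008) + 16.00 = 18.016 g/mol.
M(Ca(OH)2) = 40.08 + 2(16.00) + 2(1.008) = 74.096 g/mol.
n(H2O) = 23.439 g / 18.016 g/mol = 1.3010 mol.
From the equation the H2O:Ca(OH)2 mole ratio is 1:1, so n(Ca(OH)2) = 1.3010 × 1/1 = 1.3010 mol.
Mass of Ca(OH)2 = 1.3010 mol × 74.096 g/mol = 96.400 g.
Actual mass collected = 96.400 g × 0.934 = 90.037 g.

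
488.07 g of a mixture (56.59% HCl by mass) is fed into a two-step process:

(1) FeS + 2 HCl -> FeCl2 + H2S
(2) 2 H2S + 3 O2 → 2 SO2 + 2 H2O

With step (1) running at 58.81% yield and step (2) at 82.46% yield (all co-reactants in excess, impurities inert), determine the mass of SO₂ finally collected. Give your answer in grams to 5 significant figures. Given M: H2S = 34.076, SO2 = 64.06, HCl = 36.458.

Pure HCl = 488.07 × 0.5659 = 276.199 g.
n(HCl) = 276.199 / 36.458 = 7.57581 mol.
Step 1 (HCl:H2S = 2:1): theoretical n(H2S) = 3.78790 mol; at 58.81% yield, n(H2S) = 2.22767 mol.
Step 2 (H2S:SO2 = 2:2): theoretical n(SO2) = 2.22767 mol, so theoretical mass = 2.22767 × 64.06 = 142.704 g.
At 82.46% yield, actual mass of SO2 = 142.704 × 0.8246 = 117.674 g.

117.67 g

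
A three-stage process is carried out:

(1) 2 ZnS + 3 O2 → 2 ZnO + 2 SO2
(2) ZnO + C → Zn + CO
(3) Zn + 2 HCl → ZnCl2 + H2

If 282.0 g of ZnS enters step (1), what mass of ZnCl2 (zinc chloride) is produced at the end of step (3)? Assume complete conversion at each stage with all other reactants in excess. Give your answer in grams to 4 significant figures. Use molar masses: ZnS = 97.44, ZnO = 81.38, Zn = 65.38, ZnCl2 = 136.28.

n(ZnS) = 282.0 / 97.44 = 2.8941 mol.
Reaction (1): ZnS→ZnO ratio 2:2 ⇒ n(ZnO) = 2.8941 mol.
Reaction (2): ZnO→Zn ratio 1:1 ⇒ n(Zn) = 2.8941 mol.
Reaction (3): Zn→ZnCl2 ratio 1:1 ⇒ n(ZnCl2) = 2.8941 mol.
Mass of ZnCl2 = 2.8941 × 136.28 = 394.41 g.

394.4 g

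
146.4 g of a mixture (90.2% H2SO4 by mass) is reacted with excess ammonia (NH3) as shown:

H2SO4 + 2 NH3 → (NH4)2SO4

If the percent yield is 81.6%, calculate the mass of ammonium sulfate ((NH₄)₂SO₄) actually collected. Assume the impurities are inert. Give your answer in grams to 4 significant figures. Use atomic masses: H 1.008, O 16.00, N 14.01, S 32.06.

Pure H2SO4 available = 146.4 g × 0.902 = 132.05 g.
M(H2SO4) = 2(1.008) + 32.06 + 4(16.00) = 98.076 g/mol.
M((NH4)2SO4) = 2(14.01) + 8(1.008) + 32.06 + 4(16.00) = 132.144 g/mol.
n(H2SO4) = 132.05 g / 98.076 g/mol = 1.3464 mol.
From the equation the H2SO4:(NH4)2SO4 mole ratio is 1:1, so n((NH4)2SO4) = 1.3464 × 1/1 = 1.3464 mol.
Mass of (NH4)2SO4 = 1.3464 mol × 132.144 g/mol = 177.92 g.
Actual mass collected = 177.92 g × 0.816 = 145.19 g.

145.2 g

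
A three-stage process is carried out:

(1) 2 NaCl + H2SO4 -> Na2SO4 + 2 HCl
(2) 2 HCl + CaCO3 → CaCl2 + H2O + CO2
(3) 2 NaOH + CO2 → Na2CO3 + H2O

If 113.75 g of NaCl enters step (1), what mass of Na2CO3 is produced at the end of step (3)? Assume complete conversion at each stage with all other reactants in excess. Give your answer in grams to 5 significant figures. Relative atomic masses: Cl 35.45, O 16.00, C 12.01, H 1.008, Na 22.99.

M(NaCl) = 22.99 + 35.45 = 58.44 g/mol.
M(Na2CO3) = 2(22.99) + 12.01 + 3(16.00) = 105.99 g/mol.
n(NaCl) = 113.75 / 58.44 = 1.94644 mol.
Reaction (1): NaCl→HCl ratio 2:2 ⇒ n(HCl) = 1.94644 mol.
Reaction (2): HCl→CO2 ratio 2:1 ⇒ n(CO2) = 0.973220 mol.
Reaction (3): CO2→Na2CO3 ratio 1:1 ⇒ n(Na2CO3) = 0.973220 mol.
Mass of Na2CO3 = 0.973220 × 105.99 = 103.152 g.

103.15 g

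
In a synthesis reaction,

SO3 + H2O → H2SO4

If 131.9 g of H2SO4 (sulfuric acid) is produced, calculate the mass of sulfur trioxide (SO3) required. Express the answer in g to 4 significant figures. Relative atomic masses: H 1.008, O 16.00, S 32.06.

107.7 g

M(H2SO4) = 2(1.008) + 32.06 + 4(16.00) = 98.076 g/mol.
M(SO3) = 32.06 + 3(16.00) = 80.06 g/mol.
n(H2SO4) = 131.90 g / 98.076 g/mol = 1.3449 mol.
From the equation the H2SO4:SO3 mole ratio is 1:1, so n(SO3) = 1.3449 × 1/1 = 1.3449 mol.
Mass of SO3 = 1.3449 mol × 80.06 g/mol = 107.67 g.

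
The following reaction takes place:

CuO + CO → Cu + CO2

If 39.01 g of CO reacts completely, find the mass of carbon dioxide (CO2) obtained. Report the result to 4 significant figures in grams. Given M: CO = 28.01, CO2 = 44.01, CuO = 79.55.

n(CO) = 39.010 g / 28.01 g/mol = 1.3927 mol.
From the equation the CO:CO2 mole ratio is 1:1, so n(CO2) = 1.3927 × 1/1 = 1.3927 mol.
Mass of CO2 = 1.3927 mol × 44.01 g/mol = 61.293 g.

61.29 g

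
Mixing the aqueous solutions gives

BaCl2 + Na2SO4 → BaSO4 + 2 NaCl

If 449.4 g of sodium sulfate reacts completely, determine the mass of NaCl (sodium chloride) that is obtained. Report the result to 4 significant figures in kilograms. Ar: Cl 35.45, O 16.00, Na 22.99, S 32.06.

0.3698 kg

M(Na2SO4) = 2(22.99) + 32.06 + 4(16.00) = 142.04 g/mol.
M(NaCl) = 22.99 + 35.45 = 58.44 g/mol.
n(Na2SO4) = 449.40 g / 142.04 g/mol = 3.1639 mol.
From the equation the Na2SO4:NaCl mole ratio is 1:2, so n(NaCl) = 3.1639 × 2/1 = 6.3278 mol.
Mass of NaCl = 6.3278 mol × 58.44 g/mol = 369.80 g.
Converting to kg: 369.80 g = 0.3698 kg.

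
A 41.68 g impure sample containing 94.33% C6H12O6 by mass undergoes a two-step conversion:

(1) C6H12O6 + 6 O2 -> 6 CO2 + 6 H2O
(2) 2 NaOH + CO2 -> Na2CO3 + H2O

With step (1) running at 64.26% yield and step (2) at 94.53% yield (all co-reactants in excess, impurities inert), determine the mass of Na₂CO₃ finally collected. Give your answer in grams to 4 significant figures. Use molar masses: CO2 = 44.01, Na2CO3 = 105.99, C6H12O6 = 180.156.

84.31 g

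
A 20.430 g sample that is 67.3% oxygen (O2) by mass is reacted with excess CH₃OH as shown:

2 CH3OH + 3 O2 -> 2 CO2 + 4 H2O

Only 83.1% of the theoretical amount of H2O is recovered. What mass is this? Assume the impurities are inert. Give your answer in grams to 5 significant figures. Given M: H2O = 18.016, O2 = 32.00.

8.5769 g

Pure O2 available = 20.430 g × 0.673 = 13.7494 g.
n(O2) = 13.7494 g / 32.00 g/mol = 0.429668 mol.
From the equation the O2:H2O mole ratio is 3:4, so n(H2O) = 0.429668 × 4/3 = 0.572891 mol.
Mass of H2O = 0.572891 mol × 18.016 g/mol = 10.3212 g.
Actual mass collected = 10.3212 g × 0.831 = 8.57692 g.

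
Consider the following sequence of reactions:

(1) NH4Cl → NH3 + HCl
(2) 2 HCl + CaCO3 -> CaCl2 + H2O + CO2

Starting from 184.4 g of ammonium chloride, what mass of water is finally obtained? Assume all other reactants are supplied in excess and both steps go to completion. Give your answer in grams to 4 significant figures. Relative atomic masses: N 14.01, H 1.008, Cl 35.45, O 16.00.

31.05 g

M(NH4Cl) = 14.01 + 4(1.008) + 35.45 = 53.492 g/mol.
M(H2O) = 2(1.008) + 16.00 = 18.016 g/mol.
n(NH4Cl) = 184.40 / 53.492 = 3.4472 mol.
Step 1 gives a 1:1 ratio of NH4Cl to HCl, so n(HCl) = 3.4472 mol.
In step 2 the HCl:H2O ratio is 2:1, so n(H2O) = 1.7236 mol.
Mass of H2O = 1.7236 × 18.016 = 31.053 g.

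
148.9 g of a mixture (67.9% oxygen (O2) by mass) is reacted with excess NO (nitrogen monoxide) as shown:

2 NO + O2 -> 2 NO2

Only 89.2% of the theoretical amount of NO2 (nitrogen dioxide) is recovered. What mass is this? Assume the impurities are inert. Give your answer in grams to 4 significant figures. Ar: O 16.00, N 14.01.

259.3 g

Pure O2 available = 148.9 g × 0.679 = 101.10 g.
M(O2) = 2(16.00) = 32.00 g/mol.
M(NO2) = 14.01 + 2(16.00) = 46.01 g/mol.
n(O2) = 101.10 g / 32.00 g/mol = 3.1595 mol.
From the equation the O2:NO2 mole ratio is 1:2, so n(NO2) = 3.1595 × 2/1 = 6.3189 mol.
Mass of NO2 = 6.3189 mol × 46.01 g/mol = 290.73 g.
Actual mass collected = 290.73 g × 0.892 = 259.34 g.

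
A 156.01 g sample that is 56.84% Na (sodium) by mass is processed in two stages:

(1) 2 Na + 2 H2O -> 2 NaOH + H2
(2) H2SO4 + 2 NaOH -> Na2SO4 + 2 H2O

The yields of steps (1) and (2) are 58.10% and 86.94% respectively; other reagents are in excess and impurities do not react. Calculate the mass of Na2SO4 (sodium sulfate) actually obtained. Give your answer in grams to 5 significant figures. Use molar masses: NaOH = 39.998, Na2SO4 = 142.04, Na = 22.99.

Pure Na = 156.01 × 0.5684 = 88.6761 g.
n(Na) = 88.6761 / 22.99 = 3.85716 mol.
Step 1 (Na:NaOH = 2:2): theoretical n(NaOH) = 3.85716 mol; at 58.10% yield, n(NaOH) = 2.24101 mol.
Step 2 (NaOH:Na2SO4 = 2:1): theoretical n(Na2SO4) = 1.12050 mol, so theoretical mass = 1.12050 × 142.04 = 159.156 g.
At 86.94% yield, actual mass of Na2SO4 = 159.156 × 0.8694 = 138.371 g.

138.37 g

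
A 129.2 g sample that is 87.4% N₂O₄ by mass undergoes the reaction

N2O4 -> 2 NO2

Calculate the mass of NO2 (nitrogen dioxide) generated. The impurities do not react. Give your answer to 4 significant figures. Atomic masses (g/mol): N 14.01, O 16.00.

112.9 g

Mass of pure N2O4 = 129.2 g × 0.874 = 112.92 g.
M(N2O4) = 2(14.01) + 4(16.00) = 92.02 g/mol.
M(NO2) = 14.01 + 2(16.00) = 46.01 g/mol.
n(N2O4) = 112.92 g / 92.02 g/mol = 1.2271 mol.
From the equation the N2O4:NO2 mole ratio is 1:2, so n(NO2) = 1.2271 × 2/1 = 2.4543 mol.
Mass of NO2 = 2.4543 mol × 46.01 g/mol = 112.92 g.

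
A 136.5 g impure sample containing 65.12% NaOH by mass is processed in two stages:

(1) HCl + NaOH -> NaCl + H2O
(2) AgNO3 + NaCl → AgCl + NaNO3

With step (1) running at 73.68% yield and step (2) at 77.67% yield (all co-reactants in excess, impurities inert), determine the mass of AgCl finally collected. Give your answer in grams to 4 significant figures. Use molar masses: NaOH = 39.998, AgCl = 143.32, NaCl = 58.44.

182.3 g

Pure NaOH = 136.5 × 0.6512 = 88.889 g.
n(NaOH) = 88.889 / 39.998 = 2.2223 mol.
Step 1 (NaOH:NaCl = 1:1): theoretical n(NaCl) = 2.2223 mol; at 73.68% yield, n(NaCl) = 1.6374 mol.
Step 2 (NaCl:AgCl = 1:1): theoretical n(AgCl) = 1.6374 mol, so theoretical mass = 1.6374 × 143.32 = 234.67 g.
At 77.67% yield, actual mass of AgCl = 234.67 × 0.7767 = 182.27 g.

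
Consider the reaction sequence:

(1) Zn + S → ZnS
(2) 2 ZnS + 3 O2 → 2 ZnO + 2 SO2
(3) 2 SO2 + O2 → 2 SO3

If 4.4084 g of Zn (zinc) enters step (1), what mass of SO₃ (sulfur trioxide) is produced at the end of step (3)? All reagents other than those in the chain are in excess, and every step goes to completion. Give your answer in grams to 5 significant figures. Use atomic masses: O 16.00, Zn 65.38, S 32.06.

5.3982 g

M(Zn) = 65.38 g/mol.
M(SO3) = 32.06 + 3(16.00) = 80.06 g/mol.
n(Zn) = 4.4084 / 65.38 = 0.0674273 mol.
Reaction (1): Zn→ZnS ratio 1:1 ⇒ n(ZnS) = 0.0674273 mol.
Reaction (2): ZnS→SO2 ratio 2:2 ⇒ n(SO2) = 0.0674273 mol.
Reaction (3): SO2→SO3 ratio 2:2 ⇒ n(SO3) = 0.0674273 mol.
Mass of SO3 = 0.0674273 × 80.06 = 5.39823 g.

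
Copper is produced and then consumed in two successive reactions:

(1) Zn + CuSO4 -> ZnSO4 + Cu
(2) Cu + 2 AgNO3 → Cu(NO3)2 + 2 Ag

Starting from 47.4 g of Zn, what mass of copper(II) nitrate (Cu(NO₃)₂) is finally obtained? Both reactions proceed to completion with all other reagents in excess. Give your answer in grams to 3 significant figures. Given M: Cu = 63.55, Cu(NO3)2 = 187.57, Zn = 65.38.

136 g

n(Zn) = 47.40 / 65.38 = 0.7250 mol.
Step 1 gives a 1:1 ratio of Zn to Cu, so n(Cu) = 0.7250 mol.
In step 2 the Cu:Cu(NO3)2 ratio is 1:1, so n(Cu(NO3)2) = 0.7250 mol.
Mass of Cu(NO3)2 = 0.7250 × 187.57 = 136.0 g.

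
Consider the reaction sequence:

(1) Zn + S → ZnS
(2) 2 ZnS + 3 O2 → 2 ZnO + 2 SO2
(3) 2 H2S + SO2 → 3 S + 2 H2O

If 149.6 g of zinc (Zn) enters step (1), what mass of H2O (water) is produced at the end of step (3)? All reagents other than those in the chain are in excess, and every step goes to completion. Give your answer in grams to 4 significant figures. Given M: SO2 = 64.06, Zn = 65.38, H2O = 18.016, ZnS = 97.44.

82.45 g

n(Zn) = 149.6 / 65.38 = 2.2882 mol.
Reaction (1): Zn→ZnS ratio 1:1 ⇒ n(ZnS) = 2.2882 mol.
Reaction (2): ZnS→SO2 ratio 2:2 ⇒ n(SO2) = 2.2882 mol.
Reaction (3): SO2→H2O ratio 1:2 ⇒ n(H2O) = 4.5763 mol.
Mass of H2O = 4.5763 × 18.016 = 82.447 g.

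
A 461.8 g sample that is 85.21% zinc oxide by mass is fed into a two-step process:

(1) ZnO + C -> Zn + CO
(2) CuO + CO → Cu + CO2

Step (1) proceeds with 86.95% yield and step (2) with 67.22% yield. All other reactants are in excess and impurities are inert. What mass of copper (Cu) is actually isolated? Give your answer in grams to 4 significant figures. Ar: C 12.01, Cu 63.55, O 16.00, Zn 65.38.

179.6 g

Pure ZnO = 461.8 × 0.8521 = 393.50 g.
M(ZnO) = 65.38 + 16.00 = 81.38 g/mol.
M(Cu) = 63.55 g/mol.
n(ZnO) = 393.50 / 81.38 = 4.8353 mol.
Step 1 (ZnO:CO = 1:1): theoretical n(CO) = 4.8353 mol; at 86.95% yield, n(CO) = 4.2043 mol.
Step 2 (CO:Cu = 1:1): theoretical n(Cu) = 4.2043 mol, so theoretical mass = 4.2043 × 63.55 = 267.18 g.
At 67.22% yield, actual mass of Cu = 267.18 × 0.6722 = 179.60 g.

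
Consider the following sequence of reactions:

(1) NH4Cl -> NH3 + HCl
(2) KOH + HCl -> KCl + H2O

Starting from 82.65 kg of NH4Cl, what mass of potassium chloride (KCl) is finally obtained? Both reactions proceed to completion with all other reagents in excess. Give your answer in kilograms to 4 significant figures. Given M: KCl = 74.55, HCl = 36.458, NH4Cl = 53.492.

82.65 kg = 82650 g.
n(NH4Cl) = 82650 / 53.492 = 1545.1 mol.
Step 1 gives a 1:1 ratio of NH4Cl to HCl, so n(HCl) = 1545.1 mol.
In step 2 the HCl:KCl ratio is 1:1, so n(KCl) = 1545.1 mol.
Mass of KCl = 1545.1 × 74.55 = 115190 g = 115.2 kg.

115.2 kg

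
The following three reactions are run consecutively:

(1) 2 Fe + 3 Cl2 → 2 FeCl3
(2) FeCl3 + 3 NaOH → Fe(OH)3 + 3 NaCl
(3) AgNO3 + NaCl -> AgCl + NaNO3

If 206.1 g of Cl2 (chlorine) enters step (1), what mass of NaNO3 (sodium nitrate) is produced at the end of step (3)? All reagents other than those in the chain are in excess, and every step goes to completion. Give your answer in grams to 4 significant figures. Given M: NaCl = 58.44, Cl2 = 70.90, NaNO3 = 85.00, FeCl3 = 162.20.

494.2 g

n(Cl2) = 206.1 / 70.90 = 2.9069 mol.
Reaction (1): Cl2→FeCl3 ratio 3:2 ⇒ n(FeCl3) = 1.9379 mol.
Reaction (2): FeCl3→NaCl ratio 1:3 ⇒ n(NaCl) = 5.8138 mol.
Reaction (3): NaCl→NaNO3 ratio 1:1 ⇒ n(NaNO3) = 5.8138 mol.
Mass of NaNO3 = 5.8138 × 85.00 = 494.17 g.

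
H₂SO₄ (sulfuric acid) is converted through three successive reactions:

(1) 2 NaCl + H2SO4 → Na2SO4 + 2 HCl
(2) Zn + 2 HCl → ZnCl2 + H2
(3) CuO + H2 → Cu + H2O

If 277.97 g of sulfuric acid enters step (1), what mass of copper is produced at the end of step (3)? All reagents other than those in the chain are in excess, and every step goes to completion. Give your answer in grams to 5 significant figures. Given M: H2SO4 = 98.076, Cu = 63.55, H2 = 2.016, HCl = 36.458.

180.12 g

n(H2SO4) = 277.97 / 98.076 = 2.83423 mol.
Reaction (1): H2SO4→HCl ratio 1:2 ⇒ n(HCl) = 5.66846 mol.
Reaction (2): HCl→H2 ratio 2:1 ⇒ n(H2) = 2.83423 mol.
Reaction (3): H2→Cu ratio 1:1 ⇒ n(Cu) = 2.83423 mol.
Mass of Cu = 2.83423 × 63.55 = 180.115 g.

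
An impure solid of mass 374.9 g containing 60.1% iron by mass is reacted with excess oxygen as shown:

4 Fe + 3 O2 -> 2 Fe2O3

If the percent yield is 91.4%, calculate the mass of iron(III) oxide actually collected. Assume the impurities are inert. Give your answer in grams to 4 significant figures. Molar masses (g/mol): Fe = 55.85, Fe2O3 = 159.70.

Pure Fe available = 374.9 g × 0.601 = 225.31 g.
n(Fe) = 225.31 g / 55.85 g/mol = 4.0343 mol.
From the equation the Fe:Fe2O3 mole ratio is 4:2, so n(Fe2O3) = 4.0343 × 2/4 = 2.0171 mol.
Mass of Fe2O3 = 2.0171 mol × 159.70 g/mol = 322.14 g.
Actual mass collected = 322.14 g × 0.914 = 294.43 g.

294.4 g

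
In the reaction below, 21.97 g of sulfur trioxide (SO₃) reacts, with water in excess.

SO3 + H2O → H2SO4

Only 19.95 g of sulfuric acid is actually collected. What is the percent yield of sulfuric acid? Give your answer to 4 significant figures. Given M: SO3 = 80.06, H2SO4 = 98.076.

74.13 %

n(SO3) = 21.970 g / 80.06 g/mol = 0.27442 mol.
From the equation the SO3:H2SO4 mole ratio is 1:1, so n(H2SO4) = 0.27442 × 1/1 = 0.27442 mol.
Mass of H2SO4 = 0.27442 mol × 98.076 g/mol = 26.914 g.
This is the theoretical yield. Percent yield = 19.95 g / 26.914 g × 100% = 74.125%.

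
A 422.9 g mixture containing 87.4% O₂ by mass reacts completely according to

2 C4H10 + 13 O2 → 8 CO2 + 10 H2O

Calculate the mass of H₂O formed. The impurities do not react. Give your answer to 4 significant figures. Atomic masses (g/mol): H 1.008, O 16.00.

160.1 g

Mass of pure O2 = 422.9 g × 0.874 = 369.61 g.
M(O2) = 2(16.00) = 32.00 g/mol.
M(H2O) = 2(1.008) + 16.00 = 18.016 g/mol.
n(O2) = 369.61 g / 32.00 g/mol = 11.550 mol.
From the equation the O2:H2O mole ratio is 13:10, so n(H2O) = 11.550 × 10/13 = 8.8850 mol.
Mass of H2O = 8.8850 mol × 18.016 g/mol = 160.07 g.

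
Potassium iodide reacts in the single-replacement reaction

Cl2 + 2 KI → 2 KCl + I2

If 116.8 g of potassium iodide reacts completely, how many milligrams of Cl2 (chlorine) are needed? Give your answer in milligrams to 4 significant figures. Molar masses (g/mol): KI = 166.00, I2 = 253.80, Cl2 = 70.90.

n(KI) = 116.80 g / 166.00 g/mol = 0.70361 mol.
From the equation the KI:Cl2 mole ratio is 2:1, so n(Cl2) = 0.70361 × 1/2 = 0.35181 mol.
Mass of Cl2 = 0.35181 mol × 70.90 g/mol = 24.943 g.
Converting to mg: 24.943 g = 24940 mg.

24940 mg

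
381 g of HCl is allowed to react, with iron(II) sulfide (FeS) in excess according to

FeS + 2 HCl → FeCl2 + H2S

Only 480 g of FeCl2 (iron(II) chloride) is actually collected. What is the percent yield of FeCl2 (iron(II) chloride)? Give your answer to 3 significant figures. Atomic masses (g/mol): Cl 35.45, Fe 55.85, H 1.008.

M(HCl) = 1.008 + 35.45 = 36.458 g/mol.
M(FeCl2) = 55.85 + 2(35.45) = 126.75 g/mol.
n(HCl) = 381.0 g / 36.458 g/mol = 10.45 mol.
From the equation the HCl:FeCl2 mole ratio is 2:1, so n(FeCl2) = 10.45 × 1/2 = 5.225 mol.
Mass of FeCl2 = 5.225 mol × 126.75 g/mol = 662.3 g.
This is the theoretical yield. Percent yield = 480 g / 662.3 g × 100% = 72.48%.

72.5 %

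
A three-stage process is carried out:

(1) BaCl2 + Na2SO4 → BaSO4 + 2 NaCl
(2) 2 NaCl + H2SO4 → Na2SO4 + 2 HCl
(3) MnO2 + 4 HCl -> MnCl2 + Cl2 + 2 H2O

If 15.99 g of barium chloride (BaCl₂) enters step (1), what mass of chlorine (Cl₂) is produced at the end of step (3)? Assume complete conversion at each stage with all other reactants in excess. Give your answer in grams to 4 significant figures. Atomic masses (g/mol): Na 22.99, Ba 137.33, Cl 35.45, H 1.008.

M(BaCl2) = 137.33 + 2(35.45) = 208.23 g/mol.
M(Cl2) = 2(35.45) = 70.90 g/mol.
n(BaCl2) = 15.99 / 208.23 = 0.076790 mol.
Reaction (1): BaCl2→NaCl ratio 1:2 ⇒ n(NaCl) = 0.15358 mol.
Reaction (2): NaCl→HCl ratio 2:2 ⇒ n(HCl) = 0.15358 mol.
Reaction (3): HCl→Cl2 ratio 4:1 ⇒ n(Cl2) = 0.038395 mol.
Mass of Cl2 = 0.038395 × 70.90 = 2.7222 g.

2.722 g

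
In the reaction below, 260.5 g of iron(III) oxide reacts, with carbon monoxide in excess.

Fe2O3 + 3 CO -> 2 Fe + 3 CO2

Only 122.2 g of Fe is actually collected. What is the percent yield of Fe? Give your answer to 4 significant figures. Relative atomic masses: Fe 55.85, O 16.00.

M(Fe2O3) = 2(55.85) + 3(16.00) = 159.70 g/mol.
M(Fe) = 55.85 g/mol.
n(Fe2O3) = 260.50 g / 159.70 g/mol = 1.6312 mol.
From the equation the Fe2O3:Fe mole ratio is 1:2, so n(Fe) = 1.6312 × 2/1 = 3.2624 mol.
Mass of Fe = 3.2624 mol × 55.85 g/mol = 182.20 g.
This is the theoretical yield. Percent yield = 122.2 g / 182.20 g × 100% = 67.068%.

67.07 %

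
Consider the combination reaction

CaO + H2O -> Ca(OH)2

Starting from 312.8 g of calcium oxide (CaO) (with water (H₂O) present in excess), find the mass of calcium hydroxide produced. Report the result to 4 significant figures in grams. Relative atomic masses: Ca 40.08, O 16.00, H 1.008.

M(CaO) = 40.08 + 16.00 = 56.08 g/mol.
M(Ca(OH)2) = 40.08 + 2(16.00) + 2(1.008) = 74.096 g/mol.
n(CaO) = 312.80 g / 56.08 g/mol = 5.5777 mol.
From the equation the CaO:Ca(OH)2 mole ratio is 1:1, so n(Ca(OH)2) = 5.5777 × 1/1 = 5.5777 mol.
Mass of Ca(OH)2 = 5.5777 mol × 74.096 g/mol = 413.29 g.

413.3 g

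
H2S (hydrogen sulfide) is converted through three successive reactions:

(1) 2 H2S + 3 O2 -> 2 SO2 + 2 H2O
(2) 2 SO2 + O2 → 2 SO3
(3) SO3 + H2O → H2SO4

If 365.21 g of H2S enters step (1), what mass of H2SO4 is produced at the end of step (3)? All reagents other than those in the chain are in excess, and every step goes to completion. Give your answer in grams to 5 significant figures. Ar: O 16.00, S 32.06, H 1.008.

1051.1 g

M(H2S) = 2(1.008) + 32.06 = 34.076 g/mol.
M(H2SO4) = 2(1.008) + 32.06 + 4(16.00) = 98.076 g/mol.
n(H2S) = 365.21 / 34.076 = 10.7175 mol.
Reaction (1): H2S→SO2 ratio 2:2 ⇒ n(SO2) = 10.7175 mol.
Reaction (2): SO2→SO3 ratio 2:2 ⇒ n(SO3) = 10.7175 mol.
Reaction (3): SO3→H2SO4 ratio 1:1 ⇒ n(H2SO4) = 10.7175 mol.
Mass of H2SO4 = 10.7175 × 98.076 = 1051.13 g.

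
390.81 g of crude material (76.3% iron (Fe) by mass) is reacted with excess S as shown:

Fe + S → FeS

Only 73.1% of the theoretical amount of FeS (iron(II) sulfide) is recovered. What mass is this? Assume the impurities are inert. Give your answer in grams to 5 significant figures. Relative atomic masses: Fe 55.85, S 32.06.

Pure Fe available = 390.81 g × 0.763 = 298.188 g.
M(Fe) = 55.85 g/mol.
M(FeS) = 55.85 + 32.06 = 87.91 g/mol.
n(Fe) = 298.188 g / 55.85 g/mol = 5.33909 mol.
From the equation the Fe:FeS mole ratio is 1:1, so n(FeS) = 5.33909 × 1/1 = 5.33909 mol.
Mass of FeS = 5.33909 mol × 87.91 g/mol = 469.359 g.
Actual mass collected = 469.359 g × 0.731 = 343.102 g.

343.10 g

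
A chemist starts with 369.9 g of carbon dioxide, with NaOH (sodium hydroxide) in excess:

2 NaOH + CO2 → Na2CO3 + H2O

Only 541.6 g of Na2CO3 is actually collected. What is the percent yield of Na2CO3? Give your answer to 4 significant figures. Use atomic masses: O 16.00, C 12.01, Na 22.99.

60.80 %

M(CO2) = 12.01 + 2(16.00) = 44.01 g/mol.
M(Na2CO3) = 2(22.99) + 12.01 + 3(16.00) = 105.99 g/mol.
n(CO2) = 369.90 g / 44.01 g/mol = 8.4049 mol.
From the equation the CO2:Na2CO3 mole ratio is 1:1, so n(Na2CO3) = 8.4049 × 1/1 = 8.4049 mol.
Mass of Na2CO3 = 8.4049 mol × 105.99 g/mol = 890.84 g.
This is the theoretical yield. Percent yield = 541.6 g / 890.84 g × 100% = 60.797%.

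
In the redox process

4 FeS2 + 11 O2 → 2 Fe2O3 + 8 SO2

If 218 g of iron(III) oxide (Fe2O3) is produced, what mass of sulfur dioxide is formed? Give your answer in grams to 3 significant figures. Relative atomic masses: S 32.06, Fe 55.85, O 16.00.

350 g

M(Fe2O3) = 2(55.85) + 3(16.00) = 159.70 g/mol.
M(SO2) = 32.06 + 2(16.00) = 64.06 g/mol.
n(Fe2O3) = 218.0 g / 159.70 g/mol = 1.365 mol.
From the equation the Fe2O3:SO2 mole ratio is 2:8, so n(SO2) = 1.365 × 8/2 = 5.460 mol.
Mass of SO2 = 5.460 mol × 64.06 g/mol = 349.8 g.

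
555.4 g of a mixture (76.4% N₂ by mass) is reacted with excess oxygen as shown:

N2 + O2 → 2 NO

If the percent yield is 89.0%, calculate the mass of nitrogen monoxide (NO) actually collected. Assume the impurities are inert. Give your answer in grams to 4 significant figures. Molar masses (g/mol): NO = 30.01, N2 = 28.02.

808.9 g

Pure N2 available = 555.4 g × 0.764 = 424.33 g.
n(N2) = 424.33 g / 28.02 g/mol = 15.144 mol.
From the equation the N2:NO mole ratio is 1:2, so n(NO) = 15.144 × 2/1 = 30.287 mol.
Mass of NO = 30.287 mol × 30.01 g/mol = 908.92 g.
Actual mass collected = 908.92 g × 0.890 = 808.94 g.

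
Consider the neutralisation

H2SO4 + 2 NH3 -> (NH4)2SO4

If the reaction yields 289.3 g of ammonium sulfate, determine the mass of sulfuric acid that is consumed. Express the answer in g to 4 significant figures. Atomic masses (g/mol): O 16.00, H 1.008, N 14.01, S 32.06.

M((NH4)2SO4) = 2(14.01) + 8(1.008) + 32.06 + 4(16.00) = 132.144 g/mol.
M(H2SO4) = 2(1.008) + 32.06 + 4(16.00) = 98.076 g/mol.
n((NH4)2SO4) = 289.30 g / 132.144 g/mol = 2.1893 mol.
From the equation the (NH4)2SO4:H2SO4 mole ratio is 1:1, so n(H2SO4) = 2.1893 × 1/1 = 2.1893 mol.
Mass of H2SO4 = 2.1893 mol × 98.076 g/mol = 214.72 g.

214.7 g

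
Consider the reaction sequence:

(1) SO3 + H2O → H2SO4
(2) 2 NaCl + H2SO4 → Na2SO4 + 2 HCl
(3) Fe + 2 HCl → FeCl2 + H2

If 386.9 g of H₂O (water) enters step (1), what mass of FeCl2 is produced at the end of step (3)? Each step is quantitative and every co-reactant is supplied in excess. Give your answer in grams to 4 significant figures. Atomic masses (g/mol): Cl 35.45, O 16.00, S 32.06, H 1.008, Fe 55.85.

2722 g

M(H2O) = 2(1.008) + 16.00 = 18.016 g/mol.
M(FeCl2) = 55.85 + 2(35.45) = 126.75 g/mol.
n(H2O) = 386.9 / 18.016 = 21.475 mol.
Reaction (1): H2O→H2SO4 ratio 1:1 ⇒ n(H2SO4) = 21.475 mol.
Reaction (2): H2SO4→HCl ratio 1:2 ⇒ n(HCl) = 42.951 mol.
Reaction (3): HCl→FeCl2 ratio 2:1 ⇒ n(FeCl2) = 21.475 mol.
Mass of FeCl2 = 21.475 × 126.75 = 2722.0 g.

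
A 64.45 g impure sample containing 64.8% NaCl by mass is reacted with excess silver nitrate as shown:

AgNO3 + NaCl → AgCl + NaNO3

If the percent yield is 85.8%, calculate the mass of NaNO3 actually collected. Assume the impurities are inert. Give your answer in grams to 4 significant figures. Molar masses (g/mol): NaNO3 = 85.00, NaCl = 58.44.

52.12 g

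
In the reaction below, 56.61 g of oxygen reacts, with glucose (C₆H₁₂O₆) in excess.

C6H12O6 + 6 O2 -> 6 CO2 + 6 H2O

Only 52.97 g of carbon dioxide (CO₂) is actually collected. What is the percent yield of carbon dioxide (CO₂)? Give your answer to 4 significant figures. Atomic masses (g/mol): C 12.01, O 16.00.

M(O2) = 2(16.00) = 32.00 g/mol.
M(CO2) = 12.01 + 2(16.00) = 44.01 g/mol.
n(O2) = 56.610 g / 32.00 g/mol = 1.7691 mol.
From the equation the O2:CO2 mole ratio is 6:6, so n(CO2) = 1.7691 × 6/6 = 1.7691 mol.
Mass of CO2 = 1.7691 mol × 44.01 g/mol = 77.856 g.
This is the theoretical yield. Percent yield = 52.97 g / 77.856 g × 100% = 68.035%.

68.04 %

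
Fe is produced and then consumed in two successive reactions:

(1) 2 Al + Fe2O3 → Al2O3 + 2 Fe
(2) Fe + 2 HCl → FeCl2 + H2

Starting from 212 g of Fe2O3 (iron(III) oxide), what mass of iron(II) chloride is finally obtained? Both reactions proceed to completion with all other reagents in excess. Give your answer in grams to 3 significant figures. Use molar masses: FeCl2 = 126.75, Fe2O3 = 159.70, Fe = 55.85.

n(Fe2O3) = 212.0 / 159.70 = 1.327 mol.
Step 1 gives a 1:2 ratio of Fe2O3 to Fe, so n(Fe) = 2.655 mol.
In step 2 the Fe:FeCl2 ratio is 1:1, so n(FeCl2) = 2.655 mol.
Mass of FeCl2 = 2.655 × 126.75 = 336.5 g.

337 g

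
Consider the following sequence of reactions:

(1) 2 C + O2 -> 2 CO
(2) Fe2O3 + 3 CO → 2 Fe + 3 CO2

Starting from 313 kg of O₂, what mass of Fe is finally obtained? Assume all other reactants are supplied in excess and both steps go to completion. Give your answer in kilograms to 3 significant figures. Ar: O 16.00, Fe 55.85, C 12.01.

728 kg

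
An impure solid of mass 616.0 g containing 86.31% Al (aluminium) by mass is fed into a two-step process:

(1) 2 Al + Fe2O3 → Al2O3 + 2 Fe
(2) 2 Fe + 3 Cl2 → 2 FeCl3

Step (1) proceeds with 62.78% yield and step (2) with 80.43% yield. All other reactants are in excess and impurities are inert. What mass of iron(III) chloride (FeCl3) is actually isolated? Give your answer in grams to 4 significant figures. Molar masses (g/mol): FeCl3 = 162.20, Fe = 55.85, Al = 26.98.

1614 g

Pure Al = 616.0 × 0.8631 = 531.67 g.
n(Al) = 531.67 / 26.98 = 19.706 mol.
Step 1 (Al:Fe = 2:2): theoretical n(Fe) = 19.706 mol; at 62.78% yield, n(Fe) = 12.371 mol.
Step 2 (Fe:FeCl3 = 2:2): theoretical n(FeCl3) = 12.371 mol, so theoretical mass = 12.371 × 162.20 = 2006.7 g.
At 80.43% yield, actual mass of FeCl3 = 2006.7 × 0.8043 = 1614.0 g.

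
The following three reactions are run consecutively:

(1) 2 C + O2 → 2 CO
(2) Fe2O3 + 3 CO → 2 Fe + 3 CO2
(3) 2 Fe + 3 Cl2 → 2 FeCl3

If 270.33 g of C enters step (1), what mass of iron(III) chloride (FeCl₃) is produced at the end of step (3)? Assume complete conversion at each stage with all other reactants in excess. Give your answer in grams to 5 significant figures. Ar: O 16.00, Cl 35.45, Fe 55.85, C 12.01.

M(C) = 12.01 g/mol.
M(FeCl3) = 55.85 + 3(35.45) = 162.20 g/mol.
n(C) = 270.33 / 12.01 = 22.5087 mol.
Reaction (1): C→CO ratio 2:2 ⇒ n(CO) = 22.5087 mol.
Reaction (2): CO→Fe ratio 3:2 ⇒ n(Fe) = 15.0058 mol.
Reaction (3): Fe→FeCl3 ratio 2:2 ⇒ n(FeCl3) = 15.0058 mol.
Mass of FeCl3 = 15.0058 × 162.20 = 2433.95 g.

2433.9 g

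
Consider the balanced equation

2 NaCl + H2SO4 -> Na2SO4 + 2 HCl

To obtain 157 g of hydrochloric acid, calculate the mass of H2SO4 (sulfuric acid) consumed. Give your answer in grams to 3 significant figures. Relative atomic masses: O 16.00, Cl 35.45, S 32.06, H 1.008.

211 g

M(HCl) = 1.008 + 35.45 = 36.458 g/mol.
M(H2SO4) = 2(1.008) + 32.06 + 4(16.00) = 98.076 g/mol.
n(HCl) = 157.0 g / 36.458 g/mol = 4.306 mol.
From the equation the HCl:H2SO4 mole ratio is 2:1, so n(H2SO4) = 4.306 × 1/2 = 2.153 mol.
Mass of H2SO4 = 2.153 mol × 98.076 g/mol = 211.2 g.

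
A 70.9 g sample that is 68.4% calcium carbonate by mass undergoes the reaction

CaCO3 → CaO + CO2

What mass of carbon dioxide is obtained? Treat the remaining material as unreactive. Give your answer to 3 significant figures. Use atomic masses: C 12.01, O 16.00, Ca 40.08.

21.3 g

Mass of pure CaCO3 = 70.9 g × 0.684 = 48.50 g.
M(CaCO3) = 40.08 + 12.01 + 3(16.00) = 100.09 g/mol.
M(CO2) = 12.01 + 2(16.00) = 44.01 g/mol.
n(CaCO3) = 48.50 g / 100.09 g/mol = 0.4845 mol.
From the equation the CaCO3:CO2 mole ratio is 1:1, so n(CO2) = 0.4845 × 1/1 = 0.4845 mol.
Mass of CO2 = 0.4845 mol × 44.01 g/mol = 21.32 g.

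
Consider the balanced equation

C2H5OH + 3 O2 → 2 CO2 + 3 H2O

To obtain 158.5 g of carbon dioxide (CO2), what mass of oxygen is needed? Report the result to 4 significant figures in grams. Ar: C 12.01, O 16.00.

M(CO2) = 12.01 + 2(16.00) = 44.01 g/mol.
M(O2) = 2(16.00) = 32.00 g/mol.
n(CO2) = 158.50 g / 44.01 g/mol = 3.6015 mol.
From the equation the CO2:O2 mole ratio is 2:3, so n(O2) = 3.6015 × 3/2 = 5.4022 mol.
Mass of O2 = 5.4022 mol × 32.00 g/mol = 172.87 g.

172.9 g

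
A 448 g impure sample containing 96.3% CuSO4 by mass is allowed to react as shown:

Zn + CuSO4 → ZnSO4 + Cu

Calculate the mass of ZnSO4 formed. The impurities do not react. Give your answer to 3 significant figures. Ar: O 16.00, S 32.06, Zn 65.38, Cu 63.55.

436 g

Mass of pure CuSO4 = 448 g × 0.963 = 431.4 g.
M(CuSO4) = 63.55 + 32.06 + 4(16.00) = 159.61 g/mol.
M(ZnSO4) = 65.38 + 32.06 + 4(16.00) = 161.44 g/mol.
n(CuSO4) = 431.4 g / 159.61 g/mol = 2.703 mol.
From the equation the CuSO4:ZnSO4 mole ratio is 1:1, so n(ZnSO4) = 2.703 × 1/1 = 2.703 mol.
Mass of ZnSO4 = 2.703 mol × 161.44 g/mol = 436.4 g.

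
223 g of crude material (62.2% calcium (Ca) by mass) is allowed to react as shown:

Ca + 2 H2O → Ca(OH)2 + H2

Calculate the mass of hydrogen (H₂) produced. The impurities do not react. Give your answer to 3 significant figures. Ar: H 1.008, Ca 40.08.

6.98 g

Mass of pure Ca = 223 g × 0.622 = 138.7 g.
M(Ca) = 40.08 g/mol.
M(H2) = 2(1.008) = 2.016 g/mol.
n(Ca) = 138.7 g / 40.08 g/mol = 3.461 mol.
From the equation the Ca:H2 mole ratio is 1:1, so n(H2) = 3.461 × 1/1 = 3.461 mol.
Mass of H2 = 3.461 mol × 2.016 g/mol = 6.977 g.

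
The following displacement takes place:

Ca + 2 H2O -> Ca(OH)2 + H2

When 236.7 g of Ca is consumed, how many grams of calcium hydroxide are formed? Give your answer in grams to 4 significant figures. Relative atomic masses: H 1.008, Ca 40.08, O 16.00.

437.6 g

M(Ca) = 40.08 g/mol.
M(Ca(OH)2) = 40.08 + 2(16.00) + 2(1.008) = 74.096 g/mol.
n(Ca) = 236.70 g / 40.08 g/mol = 5.9057 mol.
From the equation the Ca:Ca(OH)2 mole ratio is 1:1, so n(Ca(OH)2) = 5.9057 × 1/1 = 5.9057 mol.
Mass of Ca(OH)2 = 5.9057 mol × 74.096 g/mol = 437.59 g.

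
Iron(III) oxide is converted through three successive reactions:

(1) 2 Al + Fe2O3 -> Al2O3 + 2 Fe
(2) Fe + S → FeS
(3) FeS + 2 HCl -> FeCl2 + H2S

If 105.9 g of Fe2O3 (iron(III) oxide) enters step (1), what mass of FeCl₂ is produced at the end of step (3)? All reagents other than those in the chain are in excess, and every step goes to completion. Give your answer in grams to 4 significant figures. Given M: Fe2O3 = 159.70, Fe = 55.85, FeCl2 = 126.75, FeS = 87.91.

n(Fe2O3) = 105.9 / 159.70 = 0.66312 mol.
Reaction (1): Fe2O3→Fe ratio 1:2 ⇒ n(Fe) = 1.3262 mol.
Reaction (2): Fe→FeS ratio 1:1 ⇒ n(FeS) = 1.3262 mol.
Reaction (3): FeS→FeCl2 ratio 1:1 ⇒ n(FeCl2) = 1.3262 mol.
Mass of FeCl2 = 1.3262 × 126.75 = 168.10 g.

168.1 g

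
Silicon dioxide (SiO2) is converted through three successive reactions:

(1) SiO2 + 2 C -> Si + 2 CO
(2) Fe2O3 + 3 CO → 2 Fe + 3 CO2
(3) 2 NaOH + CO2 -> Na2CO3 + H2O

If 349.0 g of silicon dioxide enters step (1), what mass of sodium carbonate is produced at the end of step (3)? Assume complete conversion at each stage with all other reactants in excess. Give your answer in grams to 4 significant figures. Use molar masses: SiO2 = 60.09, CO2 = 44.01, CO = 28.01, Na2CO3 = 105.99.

1231 g

n(SiO2) = 349.0 / 60.09 = 5.8080 mol.
Reaction (1): SiO2→CO ratio 1:2 ⇒ n(CO) = 11.616 mol.
Reaction (2): CO→CO2 ratio 3:3 ⇒ n(CO2) = 11.616 mol.
Reaction (3): CO2→Na2CO3 ratio 1:1 ⇒ n(Na2CO3) = 11.616 mol.
Mass of Na2CO3 = 11.616 × 105.99 = 1231.2 g.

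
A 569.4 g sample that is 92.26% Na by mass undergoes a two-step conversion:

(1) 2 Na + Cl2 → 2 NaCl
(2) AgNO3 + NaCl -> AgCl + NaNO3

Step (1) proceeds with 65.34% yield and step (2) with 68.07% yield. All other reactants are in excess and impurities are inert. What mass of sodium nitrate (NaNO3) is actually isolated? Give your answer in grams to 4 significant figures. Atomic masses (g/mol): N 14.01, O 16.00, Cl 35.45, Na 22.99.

Pure Na = 569.4 × 0.9226 = 525.33 g.
M(Na) = 22.99 g/mol.
M(NaNO3) = 22.99 + 14.01 + 3(16.00) = 85.00 g/mol.
n(Na) = 525.33 / 22.99 = 22.850 mol.
Step 1 (Na:NaCl = 2:2): theoretical n(NaCl) = 22.850 mol; at 65.34% yield, n(NaCl) = 14.930 mol.
Step 2 (NaCl:NaNO3 = 1:1): theoretical n(NaNO3) = 14.930 mol, so theoretical mass = 14.930 × 85.00 = 1269.1 g.
At 68.07% yield, actual mass of NaNO3 = 1269.1 × 0.6807 = 863.86 g.

863.9 g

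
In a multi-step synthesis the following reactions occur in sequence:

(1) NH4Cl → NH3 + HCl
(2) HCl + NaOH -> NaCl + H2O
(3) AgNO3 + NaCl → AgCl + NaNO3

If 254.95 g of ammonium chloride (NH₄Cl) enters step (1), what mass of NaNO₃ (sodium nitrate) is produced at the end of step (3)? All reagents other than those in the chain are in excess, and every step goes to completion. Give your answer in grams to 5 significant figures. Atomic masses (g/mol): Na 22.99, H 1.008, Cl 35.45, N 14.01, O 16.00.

405.12 g

M(NH4Cl) = 14.01 + 4(1.008) + 35.45 = 53.492 g/mol.
M(NaNO3) = 22.99 + 14.01 + 3(16.00) = 85.00 g/mol.
n(NH4Cl) = 254.95 / 53.492 = 4.76613 mol.
Reaction (1): NH4Cl→HCl ratio 1:1 ⇒ n(HCl) = 4.76613 mol.
Reaction (2): HCl→NaCl ratio 1:1 ⇒ n(NaCl) = 4.76613 mol.
Reaction (3): NaCl→NaNO3 ratio 1:1 ⇒ n(NaNO3) = 4.76613 mol.
Mass of NaNO3 = 4.76613 × 85.00 = 405.121 g.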